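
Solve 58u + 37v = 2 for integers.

Step 1: Check solvability.
gcd(58, 37) = 1
Since 1 divides 2, solutions exist.

Step 2: Apply extended Euclidean algorithm to find gcd.
We find integers such that 58*x0 + 37*y0 = 1

Step 3: Scale the particular solution.
Multiply by 2/1 = 2:
u = -14, v = 22

Step 4: Verify.
58*(-14) + 37*(22) = 2 = 2 ✓

u = -14, v = 22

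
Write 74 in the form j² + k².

We need to find integers j, k > 0 such that j² + k² = 74.
Trying j = 5: k² = 74 - 5² = 74 - 25 = 49
k = 7
Check: 5² + 7² = 25 + 49 = 74 ✓

74 = 5² + 7²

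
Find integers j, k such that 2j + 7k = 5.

Step 1: Check solvability.
gcd(2, 7) = 1
Since 1 divides 5, solutions exist.

Step 2: Apply extended Euclidean algorithm to find gcd.
We find integers such that 2*x0 + 7*y0 = 1

Step 3: Scale the particular solution.
Multiply by 5/1 = 5:
j = -15, k = 5

Step 4: Verify.
2*(-15) + 7*(5) = 5 = 5 ✓

j = -15, k = 5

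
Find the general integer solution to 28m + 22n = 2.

Step 1: Compute gcd(28, 22) = 2.
Since 2 divides 2, solutions exist.

Step 2: Find a particular solution using extended Euclidean algorithm.
We get m₀ = 4, n₀ = -5.
Check: 28*4 + 22*-5 = 2 = 2 ✓

Step 3: Write the general solution.
m = 4 + (22/2)t = 4 + 11t
n = -5 - (28/2)t = -5 - 14t
for any integer t.

m = 4 + 11t, n = -5 - 14t for integer t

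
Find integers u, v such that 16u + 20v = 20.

Step 1: Check solvability.
gcd(16, 20) = 4
Since 4 divides 20, solutions exist.

Step 2: Apply extended Euclidean algorithm to find gcd.
We find integers such that 16*x0 + 20*y0 = 4

Step 3: Scale the particular solution.
Multiply by 20/4 = 5:
u = -5, v = 5

Step 4: Verify.
16*(-5) + 20*(5) = 20 = 20 ✓

u = -5, v = 5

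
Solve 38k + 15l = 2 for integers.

Step 1: Check solvability.
gcd(38, 15) = 1
Since 1 divides 2, solutions exist.

Step 2: Apply extended Euclidean algorithm to find gcd.
We find integers such that 38*x0 + 15*y0 = 1

Step 3: Scale the particular solution.
Multiply by 2/1 = 2:
k = 4, l = -10

Step 4: Verify.
38*(4) + 15*(-10) = 2 = 2 ✓

k = 4, l = -10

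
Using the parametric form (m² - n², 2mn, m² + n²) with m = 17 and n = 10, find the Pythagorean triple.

a = m² - n² = 289 - 100 = 189
b = 2mn = 2·17·10 = 340
c = m² + n² = 289 + 100 = 389
Verify: 189² + 340² = 35721 + 115600 = 151321 = 389² ✓

(189, 340, 389)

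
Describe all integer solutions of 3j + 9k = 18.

Step 1: Compute gcd(3, 9) = 3.
Since 3 divides 18, solutions exist.

Step 2: Find a particular solution using extended Euclidean algorithm.
We get j₀ = 6, k₀ = 0.
Check: 3*6 + 9*0 = 18 = 18 ✓

Step 3: Write the general solution.
j = 6 + (9/3)t = 6 + 3t
k = 0 - (3/3)t = 0 - 1t
for any integer t.

j = 6 + 3t, k = 0 - 1t for integer t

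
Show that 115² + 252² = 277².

Compute a² + b²:
115² + 252² = 13225 + 63504 = 76729
Compute c²:
277² = 76729
Since 76729 = 76729, it is a Pythagorean triple.

Yes, it is a Pythagorean triple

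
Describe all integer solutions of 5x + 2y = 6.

Step 1: Compute gcd(5, 2) = 1.
Since 1 divides 6, solutions exist.

Step 2: Find a particular solution using extended Euclidean algorithm.
We get x₀ = 6, y₀ = -12.
Check: 5*6 + 2*-12 = 6 = 6 ✓

Step 3: Write the general solution.
x = 6 + (2/1)t = 6 + 2t
y = -12 - (5/1)t = -12 - 5t
for any integer t.

x = 6 + 2t, y = -12 - 5t for integer t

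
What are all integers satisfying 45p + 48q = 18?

Step 1: Compute gcd(45, 48) = 3.
Since 3 divides 18, solutions exist.

Step 2: Find a particular solution using extended Euclidean algorithm.
We get p₀ = -6, q₀ = 6.
Check: 45*-6 + 48*6 = 18 = 18 ✓

Step 3: Write the general solution.
p = -6 + (48/3)t = -6 + 16t
q = 6 - (45/3)t = 6 - 15t
for any integer t.

p = -6 + 16t, q = 6 - 15t for integer t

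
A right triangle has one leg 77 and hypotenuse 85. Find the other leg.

b² = c² - a² = 7225 - 5929 = 1296
b = 36

36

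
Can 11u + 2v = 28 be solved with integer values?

Step 1: Compute gcd(11, 2).
gcd(11, 2) = 1

Step 2: Check divisibility.
Does 1 divide 28? 28 = 1 x 28, so yes.

By the theorem on linear Diophantine equations, 11u + 2v = 28 has integer solutions if and only if gcd(11, 2) divides 28. Since 1 | 28, solutions exist.

Yes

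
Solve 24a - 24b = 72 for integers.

Step 1: Check solvability.
gcd(24, 24) = 24
Since 24 divides 72, solutions exist.

Step 2: Apply extended Euclidean algorithm to find gcd.
We find integers such that 24*x0 + 24*y0 = 24

Step 3: Scale the particular solution.
Multiply by 72/24 = 3:
a = 0, b = -3

Step 4: Verify.
24*(0) - 24*(-3) = 72 = 72 ✓

a = 0, b = -3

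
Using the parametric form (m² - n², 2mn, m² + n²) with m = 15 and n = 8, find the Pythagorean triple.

a = m² - n² = 225 - 64 = 161
b = 2mn = 2·15·8 = 240
c = m² + n² = 225 + 64 = 289
Verify: 161² + 240² = 25921 + 57600 = 83521 = 289² ✓

(161, 240, 289)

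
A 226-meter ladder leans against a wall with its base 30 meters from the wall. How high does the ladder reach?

The ladder, wall, and ground form a right triangle with hypotenuse 226 and one leg 30.
By the Pythagorean theorem: h² = 226² - 30² = 51076 - 900 = 50176
h = √50176 = 224 meters

224 meters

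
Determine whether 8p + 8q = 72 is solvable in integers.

Step 1: Compute gcd(8, 8).
gcd(8, 8) = 8

Step 2: Check divisibility.
Does 8 divide 72? 72 = 8 x 9, so yes.

By the theorem on linear Diophantine equations, 8p + 8q = 72 has integer solutions if and only if gcd(8, 8) divides 72. Since 8 | 72, solutions exist.

Yes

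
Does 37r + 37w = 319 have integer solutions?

Step 1: Compute gcd(37, 37).
gcd(37, 37) = 37

Step 2: Check divisibility.
Does 37 divide 319? 319 = 37 x 8 + 23, so no.

By the theorem on linear Diophantine equations, 37r + 37w = 319 has integer solutions if and only if gcd(37, 37) divides 319. Since 37 does not divide 319, no solutions exist.

No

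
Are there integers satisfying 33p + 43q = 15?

Step 1: Compute gcd(33, 43).
gcd(33, 43) = 1

Step 2: Check divisibility.
Does 1 divide 15? 15 = 1 x 15, so yes.

By the theorem on linear Diophantine equations, 33p + 43q = 15 has integer solutions if and only if gcd(33, 43) divides 15. Since 1 | 15, solutions exist.

Yes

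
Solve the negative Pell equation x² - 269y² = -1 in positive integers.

We need x² = 269y² - 1. Try successive y:
y = 1: x² = 269·1² - 1 = 268, not a perfect square
y = 2: x² = 269·2² - 1 = 1075, not a perfect square
y = 3: x² = 269·3² - 1 = 2420, not a perfect square
...
y = 5: x² = 269·5² - 1 = 6724 = 82² ✓
Check: 82² - 269·5² = 6724 - 6725 = -1 ✓

x = 82, y = 5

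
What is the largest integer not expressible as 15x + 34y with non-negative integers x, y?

For two coprime denominations a and b, the Frobenius number (largest value not representable as a non-negative combination) is ab - a - b.
Here gcd(15, 34) = 1, so they are coprime.
F(15, 34) = 15·34 - 15 - 34 = 510 - 49 = 461

461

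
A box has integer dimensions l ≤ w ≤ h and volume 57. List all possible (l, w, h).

Iterate l from 1 to ⌊57^(1/3)⌋. For each l dividing 57, iterate w ≥ l with w dividing 57/l, and set h = 57/(l·w).
Triples found (2): (1×1×57), (1×3×19)

(1×1×57), (1×3×19)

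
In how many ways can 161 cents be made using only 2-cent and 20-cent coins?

We need non-negative integers (x, y) with 2x + 20y = 161.
For each x from 0 to 80, check if (161 - 2x) is a non-negative multiple of 20.
Solutions (x, y): none
Count: 0

0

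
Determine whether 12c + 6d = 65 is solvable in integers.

Step 1: Compute gcd(12, 6).
gcd(12, 6) = 6

Step 2: Check divisibility.
Does 6 divide 65? 65 = 6 x 10 + 5, so no.

By the theorem on linear Diophantine equations, 12c + 6d = 65 has integer solutions if and only if gcd(12, 6) divides 65. Since 6 does not divide 65, no solutions exist.

No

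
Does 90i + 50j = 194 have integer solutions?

Step 1: Compute gcd(90, 50).
gcd(90, 50) = 10

Step 2: Check divisibility.
Does 10 divide 194? 194 = 10 x 19 + 4, so no.

By the theorem on linear Diophantine equations, 90i + 50j = 194 has integer solutions if and only if gcd(90, 50) divides 194. Since 10 does not divide 194, no solutions exist.

No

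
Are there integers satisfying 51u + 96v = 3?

Step 1: Compute gcd(51, 96).
gcd(51, 96) = 3

Step 2: Check divisibility.
Does 3 divide 3? 3 = 3 x 1, so yes.

By the theorem on linear Diophantine equations, 51u + 96v = 3 has integer solutions if and only if gcd(51, 96) divides 3. Since 3 | 3, solutions exist.

Yes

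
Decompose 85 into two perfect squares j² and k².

We need to find integers j, k > 0 such that j² + k² = 85.
Trying j = 2: k² = 85 - 2² = 85 - 4 = 81
k = 9
Check: 2² + 9² = 4 + 81 = 85 ✓

85 = 2² + 9²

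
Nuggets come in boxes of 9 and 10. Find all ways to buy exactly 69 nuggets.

We need non-negative integers (x, y) with 9x + 10y = 69.
For each x in 0..7, check if 69 - 9x is a non-negative multiple of 10.
x = 1: 10y = 60, y = 6 ✓

(1 boxes of 9, 6 boxes of 10)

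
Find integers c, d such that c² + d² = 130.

We need to find integers c, d > 0 such that c² + d² = 130.
Trying c = 3: d² = 130 - 3² = 130 - 9 = 121
d = 11
Check: 3² + 11² = 9 + 121 = 130 ✓

130 = 3² + 11²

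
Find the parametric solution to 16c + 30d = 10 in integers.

Step 1: Compute gcd(16, 30) = 2.
Since 2 divides 10, solutions exist.

Step 2: Find a particular solution using extended Euclidean algorithm.
We get c₀ = 10, d₀ = -5.
Check: 16*10 + 30*-5 = 10 = 10 ✓

Step 3: Write the general solution.
c = 10 + (30/2)t = 10 + 15t
d = -5 - (16/2)t = -5 - 8t
for any integer t.

c = 10 + 15t, d = -5 - 8t for integer t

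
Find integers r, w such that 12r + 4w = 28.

Step 1: Check solvability.
gcd(12, 4) = 4
Since 4 divides 28, solutions exist.

Step 2: Apply extended Euclidean algorithm to find gcd.
We find integers such that 12*x0 + 4*y0 = 4

Step 3: Scale the particular solution.
Multiply by 28/4 = 7:
r = 0, w = 7

Step 4: Verify.
12*(0) + 4*(7) = 28 = 28 ✓

r = 0, w = 7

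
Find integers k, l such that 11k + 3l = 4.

Step 1: Check solvability.
gcd(11, 3) = 1
Since 1 divides 4, solutions exist.

Step 2: Apply extended Euclidean algorithm to find gcd.
We find integers such that 11*x0 + 3*y0 = 1

Step 3: Scale the particular solution.
Multiply by 4/1 = 4:
k = -4, l = 16

Step 4: Verify.
11*(-4) + 3*(16) = 4 = 4 ✓

k = -4, l = 16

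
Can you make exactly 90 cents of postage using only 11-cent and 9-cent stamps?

We need non-negative x, y with 11x + 9y = 90.
gcd(11, 9) = 1 divides 90, so integer solutions exist.
Search for a non-negative one: x = 0 gives 9y = 90 - 0 = 90, so y = 10.
Check: 11·0 + 9·10 = 90 ✓

Yes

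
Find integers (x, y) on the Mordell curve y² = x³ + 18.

Try small integer x values and check whether x³ + 18 is a perfect square.
x = 7: x³ + 18 = 7³ + 18 = 343 + 18 = 361
Is 361 a perfect square? 19² = 361 ✓
So (x, y) = (7, -19) is a solution.

x = 7, y = -19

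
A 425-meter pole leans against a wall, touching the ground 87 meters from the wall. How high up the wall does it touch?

The ladder, wall, and ground form a right triangle with hypotenuse 425 and one leg 87.
By the Pythagorean theorem: h² = 425² - 87² = 180625 - 7569 = 173056
h = √173056 = 416 meters

416 meters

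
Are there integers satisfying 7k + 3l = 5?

Step 1: Compute gcd(7, 3).
gcd(7, 3) = 1

Step 2: Check divisibility.
Does 1 divide 5? 5 = 1 x 5, so yes.

By the theorem on linear Diophantine equations, 7k + 3l = 5 has integer solutions if and only if gcd(7, 3) divides 5. Since 1 | 5, solutions exist.

Yes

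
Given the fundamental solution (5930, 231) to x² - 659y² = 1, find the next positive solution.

Solutions to x² - Dy² = 1 are generated by powers of (x₀ + y₀√D).
The next solution satisfies x₁ + y₁√659 = (x₀ + y₀√659)², giving:
x₁ = x₀² + 659y₀² = 5930² + 659·231² = 35164900 + 35164899 = 70329799
y₁ = 2x₀y₀ = 2·5930·231 = 2739660

Verify: 70329799² - 659·2739660² = 4946280627380401 - 4946280627380400 = 1 ✓

x = 70329799, y = 2739660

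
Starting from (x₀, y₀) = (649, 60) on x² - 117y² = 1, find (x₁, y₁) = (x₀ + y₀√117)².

Solutions to x² - Dy² = 1 are generated by powers of (x₀ + y₀√D).
The next solution satisfies x₁ + y₁√117 = (x₀ + y₀√117)², giving:
x₁ = x₀² + 117y₀² = 649² + 117·60² = 421201 + 421200 = 842401
y₁ = 2x₀y₀ = 2·649·60 = 77880

Verify: 842401² - 117·77880² = 709639444801 - 709639444800 = 1 ✓

x = 842401, y = 77880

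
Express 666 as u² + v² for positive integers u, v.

We need to find integers u, v > 0 such that u² + v² = 666.
Trying u = 15: v² = 666 - 15² = 666 - 225 = 441
v = 21
Check: 15² + 21² = 225 + 441 = 666 ✓

666 = 15² + 21²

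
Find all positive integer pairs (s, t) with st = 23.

The positive divisors of 23 are: 1, 23.
Each divisor d gives the pair (d, 23/d):
(1, 23), (23, 1)

(1, 23), (23, 1)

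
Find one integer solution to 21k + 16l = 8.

Step 1: Check solvability.
gcd(21, 16) = 1
Since 1 divides 8, solutions exist.

Step 2: Apply extended Euclidean algorithm to find gcd.
We find integers such that 21*x0 + 16*y0 = 1

Step 3: Scale the particular solution.
Multiply by 8/1 = 8:
k = -24, l = 32

Step 4: Verify.
21*(-24) + 16*(32) = 8 = 8 ✓

k = -24, l = 32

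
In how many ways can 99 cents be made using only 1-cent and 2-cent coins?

We need non-negative integers (x, y) with 1x + 2y = 99.
For each x from 0 to 99, check if (99 - 1x) is a non-negative multiple of 2.
Solutions (x, y): (1,49), (3,48), (5,47), (7,46), ...
Count: 50

50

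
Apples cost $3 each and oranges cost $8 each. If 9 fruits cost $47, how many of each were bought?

Let a = apples, o = oranges.
a + o = 9
3a + 8o = 47
Substitute o = 9 - a:
3a + 8(9 - a) = 47
(3 - 8)a = 47 - 72
-5a = -25
a = 5, o = 9 - 5 = 4

Apples: 5, Oranges: 4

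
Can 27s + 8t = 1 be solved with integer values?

Step 1: Compute gcd(27, 8).
gcd(27, 8) = 1

Step 2: Check divisibility.
Does 1 divide 1? 1 = 1 x 1, so yes.

By the theorem on linear Diophantine equations, 27s + 8t = 1 has integer solutions if and only if gcd(27, 8) divides 1. Since 1 | 1, solutions exist.

Yes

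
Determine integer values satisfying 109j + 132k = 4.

Step 1: Check solvability.
gcd(109, 132) = 1
Since 1 divides 4, solutions exist.

Step 2: Apply extended Euclidean algorithm to find gcd.
We find integers such that 109*x0 + 132*y0 = 1

Step 3: Scale the particular solution.
Multiply by 4/1 = 4:
j = -92, k = 76

Step 4: Verify.
109*(-92) + 132*(76) = 4 = 4 ✓

j = -92, k = 76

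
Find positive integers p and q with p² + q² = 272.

We need to find integers p, q > 0 such that p² + q² = 272.
Trying p = 4: q² = 272 - 4² = 272 - 16 = 256
q = 16
Check: 4² + 16² = 16 + 256 = 272 ✓

272 = 4² + 16²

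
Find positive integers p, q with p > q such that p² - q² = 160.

Factor: p² - q² = (p+q)(p-q) = 160.
We need two factors of 160 with the same parity.
Use p+q = 80 and p-q = 2 (product 80·2 = 160).
Adding: 2p = 82, so p = 41.
Subtracting: 2q = 78, so q = 39.
Check: 41² - 39² = 1681 - 1521 = 160 ✓

p = 41, q = 39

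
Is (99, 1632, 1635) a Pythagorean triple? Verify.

Compute a² + b² = 99² + 1632² = 9801 + 2663424 = 2673225
Compute c² = 1635² = 2673225
Since 2673225 = 2673225, confirmed.

Yes, it is a Pythagorean triple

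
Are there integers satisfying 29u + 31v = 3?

Step 1: Compute gcd(29, 31).
gcd(29, 31) = 1

Step 2: Check divisibility.
Does 1 divide 3? 3 = 1 x 3, so yes.

By the theorem on linear Diophantine equations, 29u + 31v = 3 has integer solutions if and only if gcd(29, 31) divides 3. Since 1 | 3, solutions exist.

Yes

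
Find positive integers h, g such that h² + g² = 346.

Search for h with 346 - h² a perfect square.
h = 11: 346 - 11² = 346 - 121 = 225 = 15² ✓
So h = 11, g = 15.

h = 11, g = 15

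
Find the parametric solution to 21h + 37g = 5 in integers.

Step 1: Compute gcd(21, 37) = 1.
Since 1 divides 5, solutions exist.

Step 2: Find a particular solution using extended Euclidean algorithm.
We get h₀ = -35, g₀ = 20.
Check: 21*-35 + 37*20 = 5 = 5 ✓

Step 3: Write the general solution.
h = -35 + (37/1)t = -35 + 37t
g = 20 - (21/1)t = 20 - 21t
for any integer t.

h = -35 + 37t, g = 20 - 21t for integer t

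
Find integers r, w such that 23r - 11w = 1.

Step 1: Check solvability.
gcd(23, 11) = 1
Since 1 divides 1, solutions exist.

Step 2: Apply extended Euclidean algorithm to find gcd.
We find integers such that 23*x0 + 11*y0 = 1

Step 3: Scale the particular solution.
Multiply by 1/1 = 1:
r = 1, w = 2

Step 4: Verify.
23*(1) - 11*(2) = 1 = 1 ✓

r = 1, w = 2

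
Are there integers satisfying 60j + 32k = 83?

Step 1: Compute gcd(60, 32).
gcd(60, 32) = 4

Step 2: Check divisibility.
Does 4 divide 83? 83 = 4 x 20 + 3, so no.

By the theorem on linear Diophantine equations, 60j + 32k = 83 has integer solutions if and only if gcd(60, 32) divides 83. Since 4 does not divide 83, no solutions exist.

No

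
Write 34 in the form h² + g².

We need to find integers h, g > 0 such that h² + g² = 34.
Trying h = 3: g² = 34 - 3² = 34 - 9 = 25
g = 5
Check: 3² + 5² = 9 + 25 = 34 ✓

34 = 3² + 5²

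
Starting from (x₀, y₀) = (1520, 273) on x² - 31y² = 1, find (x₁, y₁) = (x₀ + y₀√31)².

Solutions to x² - Dy² = 1 are generated by powers of (x₀ + y₀√D).
The next solution satisfies x₁ + y₁√31 = (x₀ + y₀√31)², giving:
x₁ = x₀² + 31y₀² = 1520² + 31·273² = 2310400 + 2310399 = 4620799
y₁ = 2x₀y₀ = 2·1520·273 = 829920

Verify: 4620799² - 31·829920² = 21351783398401 - 21351783398400 = 1 ✓

x = 4620799, y = 829920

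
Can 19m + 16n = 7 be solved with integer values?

Step 1: Compute gcd(19, 16).
gcd(19, 16) = 1

Step 2: Check divisibility.
Does 1 divide 7? 7 = 1 x 7, so yes.

By the theorem on linear Diophantine equations, 19m + 16n = 7 has integer solutions if and only if gcd(19, 16) divides 7. Since 1 | 7, solutions exist.

Yes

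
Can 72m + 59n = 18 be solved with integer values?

Step 1: Compute gcd(72, 59).
gcd(72, 59) = 1

Step 2: Check divisibility.
Does 1 divide 18? 18 = 1 x 18, so yes.

By the theorem on linear Diophantine equations, 72m + 59n = 18 has integer solutions if and only if gcd(72, 59) divides 18. Since 1 | 18, solutions exist.

Yes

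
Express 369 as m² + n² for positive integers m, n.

We need to find integers m, n > 0 such that m² + n² = 369.
Trying m = 12: n² = 369 - 12² = 369 - 144 = 225
n = 15
Check: 12² + 15² = 144 + 225 = 369 ✓

369 = 12² + 15²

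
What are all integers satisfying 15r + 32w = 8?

Step 1: Compute gcd(15, 32) = 1.
Since 1 divides 8, solutions exist.

Step 2: Find a particular solution using extended Euclidean algorithm.
We get r₀ = 120, w₀ = -56.
Check: 15*120 + 32*-56 = 8 = 8 ✓

Step 3: Write the general solution.
r = 120 + (32/1)t = 120 + 32t
w = -56 - (15/1)t = -56 - 15t
for any integer t.

r = 120 + 32t, w = -56 - 15t for integer t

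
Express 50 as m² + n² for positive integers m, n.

We need to find integers m, n > 0 such that m² + n² = 50.
Trying m = 1: n² = 50 - 1² = 50 - 1 = 49
n = 7
Check: 1² + 7² = 1 + 49 = 50 ✓

50 = 1² + 7²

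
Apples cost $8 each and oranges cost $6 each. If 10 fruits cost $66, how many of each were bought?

Let a = apples, o = oranges.
a + o = 10
8a + 6o = 66
Substitute o = 10 - a:
8a + 6(10 - a) = 66
(8 - 6)a = 66 - 60
2a = 6
a = 3, o = 10 - 3 = 7

Apples: 3, Oranges: 7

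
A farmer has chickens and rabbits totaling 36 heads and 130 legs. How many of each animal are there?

Let c = chickens, r = rabbits.
Heads: c + r = 36
Legs: 2c + 4r = 130
From the first equation, c = 36 - r. Substitute:
2(36 - r) + 4r = 130
72 + 2r = 130
r = (130 - 72)/2 = 29
c = 36 - 29 = 7

Chickens: 7, Rabbits: 29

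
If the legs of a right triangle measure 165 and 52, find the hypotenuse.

c² = a² + b² = 165² + 52² = 27225 + 2704 = 29929
c = 173

173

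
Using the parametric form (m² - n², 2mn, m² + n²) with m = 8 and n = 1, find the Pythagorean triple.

a = m² - n² = 8² - 1² = 64 - 1 = 63
b = 2mn = 2·8·1 = 16
c = m² + n² = 64 + 1 = 65
Verify: 63² + 16² = 3969 + 256 = 4225 = 65² ✓

(63, 16, 65)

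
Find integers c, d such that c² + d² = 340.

We need to find integers c, d > 0 such that c² + d² = 340.
Trying c = 4: d² = 340 - 4² = 340 - 16 = 324
d = 18
Check: 4² + 18² = 16 + 324 = 340 ✓

340 = 4² + 18²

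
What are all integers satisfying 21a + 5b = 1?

Step 1: Compute gcd(21, 5) = 1.
Since 1 divides 1, solutions exist.

Step 2: Find a particular solution using extended Euclidean algorithm.
We get a₀ = 1, b₀ = -4.
Check: 21*1 + 5*-4 = 1 = 1 ✓

Step 3: Write the general solution.
a = 1 + (5/1)t = 1 + 5t
b = -4 - (21/1)t = -4 - 21t
for any integer t.

a = 1 + 5t, b = -4 - 21t for integer t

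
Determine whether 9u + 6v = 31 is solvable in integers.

Step 1: Compute gcd(9, 6).
gcd(9, 6) = 3

Step 2: Check divisibility.
Does 3 divide 31? 31 = 3 x 10 + 1, so no.

By the theorem on linear Diophantine equations, 9u + 6v = 31 has integer solutions if and only if gcd(9, 6) divides 31. Since 3 does not divide 31, no solutions exist.

No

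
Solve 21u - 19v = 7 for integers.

Step 1: Check solvability.
gcd(21, 19) = 1
Since 1 divides 7, solutions exist.

Step 2: Apply extended Euclidean algorithm to find gcd.
We find integers such that 21*x0 + 19*y0 = 1

Step 3: Scale the particular solution.
Multiply by 7/1 = 7:
u = -63, v = -70

Step 4: Verify.
21*(-63) - 19*(-70) = 7 = 7 ✓

u = -63, v = -70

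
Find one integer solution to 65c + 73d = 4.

Step 1: Check solvability.
gcd(65, 73) = 1
Since 1 divides 4, solutions exist.

Step 2: Apply extended Euclidean algorithm to find gcd.
We find integers such that 65*x0 + 73*y0 = 1

Step 3: Scale the particular solution.
Multiply by 4/1 = 4:
c = 36, d = -32

Step 4: Verify.
65*(36) + 73*(-32) = 4 = 4 ✓

c = 36, d = -32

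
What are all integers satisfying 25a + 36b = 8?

Step 1: Compute gcd(25, 36) = 1.
Since 1 divides 8, solutions exist.

Step 2: Find a particular solution using extended Euclidean algorithm.
We get a₀ = 104, b₀ = -72.
Check: 25*104 + 36*-72 = 8 = 8 ✓

Step 3: Write the general solution.
a = 104 + (36/1)t = 104 + 36t
b = -72 - (25/1)t = -72 - 25t
for any integer t.

a = 104 + 36t, b = -72 - 25t for integer t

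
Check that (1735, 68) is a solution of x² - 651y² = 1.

Compute x² = 1735² = 3010225
Compute 651y² = 651·68² = 651·4624 = 3010224
x² - 651y² = 3010225 - 3010224 = 1
Since this equals 1, (1735, 68) is a solution.

Yes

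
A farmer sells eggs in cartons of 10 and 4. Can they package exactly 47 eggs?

We need non-negative a, b with 10a + 4b = 47.
gcd(10, 4) = 2, and 2 does not divide 47.
No integer solutions exist.

No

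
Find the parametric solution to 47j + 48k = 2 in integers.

Step 1: Compute gcd(47, 48) = 1.
Since 1 divides 2, solutions exist.

Step 2: Find a particular solution using extended Euclidean algorithm.
We get j₀ = -2, k₀ = 2.
Check: 47*-2 + 48*2 = 2 = 2 ✓

Step 3: Write the general solution.
j = -2 + (48/1)t = -2 + 48t
k = 2 - (47/1)t = 2 - 47t
for any integer t.

j = -2 + 48t, k = 2 - 47t for integer t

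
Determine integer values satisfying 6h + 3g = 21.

Step 1: Check solvability.
gcd(6, 3) = 3
Since 3 divides 21, solutions exist.

Step 2: Apply extended Euclidean algorithm to find gcd.
We find integers such that 6*x0 + 3*y0 = 3

Step 3: Scale the particular solution.
Multiply by 21/3 = 7:
h = 0, g = 7

Step 4: Verify.
6*(0) + 3*(7) = 21 = 21 ✓

h = 0, g = 7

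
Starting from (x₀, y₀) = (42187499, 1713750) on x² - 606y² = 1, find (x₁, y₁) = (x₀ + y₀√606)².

Solutions to x² - Dy² = 1 are generated by powers of (x₀ + y₀√D).
The next solution satisfies x₁ + y₁√606 = (x₀ + y₀√606)², giving:
x₁ = x₀² + 606y₀² = 42187499² + 606·1713750² = 1779785071875001 + 1779785071875000 = 3559570143750001
y₁ = 2x₀y₀ = 2·42187499·1713750 = 144597652822500

Verify: 3559570143750001² - 606·144597652822500² = 12670539608276402783202787500001 - 12670539608276402783202787500000 = 1 ✓

x = 3559570143750001, y = 144597652822500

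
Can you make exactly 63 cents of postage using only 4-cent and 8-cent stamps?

We need non-negative x, y with 4x + 8y = 63.
gcd(4, 8) = 4, and 4 does not divide 63.
No integer solutions exist, so certainly no non-negative ones.

No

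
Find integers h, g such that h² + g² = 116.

We need to find integers h, g > 0 such that h² + g² = 116.
Trying h = 4: g² = 116 - 4² = 116 - 16 = 100
g = 10
Check: 4² + 10² = 16 + 100 = 116 ✓

116 = 4² + 10²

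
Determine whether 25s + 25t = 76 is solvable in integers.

Step 1: Compute gcd(25, 25).
gcd(25, 25) = 25

Step 2: Check divisibility.
Does 25 divide 76? 76 = 25 x 3 + 1, so no.

By the theorem on linear Diophantine equations, 25s + 25t = 76 has integer solutions if and only if gcd(25, 25) divides 76. Since 25 does not divide 76, no solutions exist.

No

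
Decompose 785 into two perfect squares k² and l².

We need to find integers k, l > 0 such that k² + l² = 785.
Trying k = 1: l² = 785 - 1² = 785 - 1 = 784
l = 28
Check: 1² + 28² = 1 + 784 = 785 ✓

785 = 1² + 28²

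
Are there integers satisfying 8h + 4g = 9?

Step 1: Compute gcd(8, 4).
gcd(8, 4) = 4

Step 2: Check divisibility.
Does 4 divide 9? 9 = 4 x 2 + 1, so no.

By the theorem on linear Diophantine equations, 8h + 4g = 9 has integer solutions if and only if gcd(8, 4) divides 9. Since 4 does not divide 9, no solutions exist.

No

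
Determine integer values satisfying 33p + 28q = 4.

Step 1: Check solvability.
gcd(33, 28) = 1
Since 1 divides 4, solutions exist.

Step 2: Apply extended Euclidean algorithm to find gcd.
We find integers such that 33*x0 + 28*y0 = 1

Step 3: Scale the particular solution.
Multiply by 4/1 = 4:
p = -44, q = 52

Step 4: Verify.
33*(-44) + 28*(52) = 4 = 4 ✓

p = -44, q = 52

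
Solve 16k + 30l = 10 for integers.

Step 1: Check solvability.
gcd(16, 30) = 2
Since 2 divides 10, solutions exist.

Step 2: Apply extended Euclidean algorithm to find gcd.
We find integers such that 16*x0 + 30*y0 = 2

Step 3: Scale the particular solution.
Multiply by 10/2 = 5:
k = 10, l = -5

Step 4: Verify.
16*(10) + 30*(-5) = 10 = 10 ✓

k = 10, l = -5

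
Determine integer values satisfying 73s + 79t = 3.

Step 1: Check solvability.
gcd(73, 79) = 1
Since 1 divides 3, solutions exist.

Step 2: Apply extended Euclidean algorithm to find gcd.
We find integers such that 73*x0 + 79*y0 = 1

Step 3: Scale the particular solution.
Multiply by 3/1 = 3:
s = 39, t = -36

Step 4: Verify.
73*(39) + 79*(-36) = 3 = 3 ✓

s = 39, t = -36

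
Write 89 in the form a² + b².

We need to find integers a, b > 0 such that a² + b² = 89.
Trying a = 5: b² = 89 - 5² = 89 - 25 = 64
b = 8
Check: 5² + 8² = 25 + 64 = 89 ✓

89 = 5² + 8²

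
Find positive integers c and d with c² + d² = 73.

We need to find integers c, d > 0 such that c² + d² = 73.
Trying c = 3: d² = 73 - 3² = 73 - 9 = 64
d = 8
Check: 3² + 8² = 9 + 64 = 73 ✓

73 = 3² + 8²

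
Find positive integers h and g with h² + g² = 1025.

We need to find integers h, g > 0 such that h² + g² = 1025.
Trying h = 1: g² = 1025 - 1² = 1025 - 1 = 1024
g = 32
Check: 1² + 32² = 1 + 1024 = 1025 ✓

1025 = 1² + 32²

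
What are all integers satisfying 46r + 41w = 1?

Step 1: Compute gcd(46, 41) = 1.
Since 1 divides 1, solutions exist.

Step 2: Find a particular solution using extended Euclidean algorithm.
We get r₀ = -8, w₀ = 9.
Check: 46*-8 + 41*9 = 1 = 1 ✓

Step 3: Write the general solution.
r = -8 + (41/1)t = -8 + 41t
w = 9 - (46/1)t = 9 - 46t
for any integer t.

r = -8 + 41t, w = 9 - 46t for integer t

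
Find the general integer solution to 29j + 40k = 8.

Step 1: Compute gcd(29, 40) = 1.
Since 1 divides 8, solutions exist.

Step 2: Find a particular solution using extended Euclidean algorithm.
We get j₀ = -88, k₀ = 64.
Check: 29*-88 + 40*64 = 8 = 8 ✓

Step 3: Write the general solution.
j = -88 + (40/1)t = -88 + 40t
k = 64 - (29/1)t = 64 - 29t
for any integer t.

j = -88 + 40t, k = 64 - 29t for integer t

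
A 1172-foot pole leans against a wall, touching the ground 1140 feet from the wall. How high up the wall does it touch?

The ladder, wall, and ground form a right triangle with hypotenuse 1172 and one leg 1140.
By the Pythagorean theorem: h² = 1172² - 1140² = 1373584 - 1299600 = 73984
h = √73984 = 272 feet

272 feet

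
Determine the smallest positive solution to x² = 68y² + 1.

We seek the smallest positive integers (x, y) with x² - 68y² = 1, i.e., x² = 68y² + 1.
Try successive y values:
y = 1: x² = 68·1² + 1 = 69, not a perfect square
y = 2: x² = 68·2² + 1 = 273, not a perfect square
y = 3: x² = 68·3² + 1 = 613, not a perfect square
... continuing the search (or via continued fractions) ...
y = 4: x² = 68·4² + 1 = 1089, x = 33 ✓

Verify: 33² - 68·4² = 1089 - 1088 = 1 ✓

x = 33, y = 4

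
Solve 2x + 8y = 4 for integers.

Step 1: Check solvability.
gcd(2, 8) = 2
Since 2 divides 4, solutions exist.

Step 2: Apply extended Euclidean algorithm to find gcd.
We find integers such that 2*x0 + 8*y0 = 2

Step 3: Scale the particular solution.
Multiply by 4/2 = 2:
x = 2, y = 0

Step 4: Verify.
2*(2) + 8*(0) = 4 = 4 ✓

x = 2, y = 0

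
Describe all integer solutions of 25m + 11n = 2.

Step 1: Compute gcd(25, 11) = 1.
Since 1 divides 2, solutions exist.

Step 2: Find a particular solution using extended Euclidean algorithm.
We get m₀ = 8, n₀ = -18.
Check: 25*8 + 11*-18 = 2 = 2 ✓

Step 3: Write the general solution.
m = 8 + (11/1)t = 8 + 11t
n = -18 - (25/1)t = -18 - 25t
for any integer t.

m = 8 + 11t, n = -18 - 25t for integer t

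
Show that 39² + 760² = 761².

Compute a² + b² = 39² + 760² = 1521 + 577600 = 579121
Compute c² = 761² = 579121
Since 579121 = 579121, confirmed.

Yes, it is a Pythagorean triple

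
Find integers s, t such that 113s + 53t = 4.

Step 1: Check solvability.
gcd(113, 53) = 1
Since 1 divides 4, solutions exist.

Step 2: Apply extended Euclidean algorithm to find gcd.
We find integers such that 113*x0 + 53*y0 = 1

Step 3: Scale the particular solution.
Multiply by 4/1 = 4:
s = -60, t = 128

Step 4: Verify.
113*(-60) + 53*(128) = 4 = 4 ✓

s = -60, t = 128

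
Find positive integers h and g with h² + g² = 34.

We need to find integers h, g > 0 such that h² + g² = 34.
Trying h = 3: g² = 34 - 3² = 34 - 9 = 25
g = 5
Check: 3² + 5² = 9 + 25 = 34 ✓

34 = 3² + 5²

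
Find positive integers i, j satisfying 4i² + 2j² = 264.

Try small values of i and check whether (264 - 4i²)/2 is a perfect square.
i = 8: 4·8² = 256, so 2j² = 264 - 256 = 8, giving j² = 4, j = 2.
Check: 4·8² + 2·2² = 256 + 8 = 264 ✓

i = 8, j = 2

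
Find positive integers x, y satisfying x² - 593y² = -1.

We need x² = 593y² - 1. Try successive y:
y = 1: x² = 593·1² - 1 = 592, not a perfect square
y = 2: x² = 593·2² - 1 = 2371, not a perfect square
y = 3: x² = 593·3² - 1 = 5336, not a perfect square
...
y = 24665: x² = 593·24665² - 1 = 360758799424 = 600632² ✓
Check: 600632² - 593·24665² = 360758799424 - 360758799425 = -1 ✓

x = 600632, y = 24665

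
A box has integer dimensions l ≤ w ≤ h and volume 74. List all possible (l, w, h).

Iterate l from 1 to ⌊74^(1/3)⌋. For each l dividing 74, iterate w ≥ l with w dividing 74/l, and set h = 74/(l·w).
Triples found (2): (1×1×74), (1×2×37)

(1×1×74), (1×2×37)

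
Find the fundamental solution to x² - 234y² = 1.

We seek the smallest positive integers (x, y) with x² - 234y² = 1, i.e., x² = 234y² + 1.
Try successive y values:
y = 1: x² = 234·1² + 1 = 235, not a perfect square
y = 2: x² = 234·2² + 1 = 937, not a perfect square
y = 3: x² = 234·3² + 1 = 2107, not a perfect square
... continuing the search (or via continued fractions) ...
y = 340: x² = 234·340² + 1 = 27050401, x = 5201 ✓

Verify: 5201² - 234·340² = 27050401 - 27050400 = 1 ✓

x = 5201, y = 340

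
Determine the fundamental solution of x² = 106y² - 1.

We need x² = 106y² - 1. Try successive y:
y = 1: x² = 106·1² - 1 = 105, not a perfect square
y = 2: x² = 106·2² - 1 = 423, not a perfect square
y = 3: x² = 106·3² - 1 = 953, not a perfect square
...
y = 389: x² = 106·389² - 1 = 16040025 = 4005² ✓
Check: 4005² - 106·389² = 16040025 - 16040026 = -1 ✓

x = 4005, y = 389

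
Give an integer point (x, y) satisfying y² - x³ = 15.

Try small integer x values and check whether x³ + 15 is a perfect square.
x = 1: x³ + 15 = 1³ + 15 = 1 + 15 = 16
Is 16 a perfect square? 4² = 16 ✓
So (x, y) = (1, 4) is a solution.

x = 1, y = 4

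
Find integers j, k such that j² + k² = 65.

We need to find integers j, k > 0 such that j² + k² = 65.
Trying j = 1: k² = 65 - 1² = 65 - 1 = 64
k = 8
Check: 1² + 8² = 1 + 64 = 65 ✓

65 = 1² + 8²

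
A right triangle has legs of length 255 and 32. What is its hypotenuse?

c² = a² + b² = 255² + 32² = 65025 + 1024 = 66049
c = 257

257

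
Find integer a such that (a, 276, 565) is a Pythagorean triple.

a² = c² - b² = 565² - 276² = 319225 - 76176 = 243049
a = sqrt(243049) = 493

493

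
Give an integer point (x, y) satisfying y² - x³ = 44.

Try small integer x values and check whether x³ + 44 is a perfect square.
x = -2: x³ + 44 = -2³ + 44 = -8 + 44 = 36
Is 36 a perfect square? 6² = 36 ✓
So (x, y) = (-2, 6) is a solution.

x = -2, y = 6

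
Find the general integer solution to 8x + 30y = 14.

Step 1: Compute gcd(8, 30) = 2.
Since 2 divides 14, solutions exist.

Step 2: Find a particular solution using extended Euclidean algorithm.
We get x₀ = 28, y₀ = -7.
Check: 8*28 + 30*-7 = 14 = 14 ✓

Step 3: Write the general solution.
x = 28 + (30/2)t = 28 + 15t
y = -7 - (8/2)t = -7 - 4t
for any integer t.

x = 28 + 15t, y = -7 - 4t for integer t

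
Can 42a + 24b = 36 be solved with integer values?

Step 1: Compute gcd(42, 24).
gcd(42, 24) = 6

Step 2: Check divisibility.
Does 6 divide 36? 36 = 6 x 6, so yes.

By the theorem on linear Diophantine equations, 42a + 24b = 36 has integer solutions if and only if gcd(42, 24) divides 36. Since 6 | 36, solutions exist.

Yes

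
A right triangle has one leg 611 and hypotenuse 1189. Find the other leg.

b² = c² - a² = 1413721 - 373321 = 1040400
b = 1020

1020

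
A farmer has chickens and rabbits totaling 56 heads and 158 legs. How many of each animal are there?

Let c = chickens, r = rabbits.
Heads: c + r = 56
Legs: 2c + 4r = 158
From the first equation, c = 56 - r. Substitute:
2(56 - r) + 4r = 158
112 + 2r = 158
r = (158 - 112)/2 = 23
c = 56 - 23 = 33

Chickens: 33, Rabbits: 23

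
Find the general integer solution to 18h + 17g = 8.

Step 1: Compute gcd(18, 17) = 1.
Since 1 divides 8, solutions exist.

Step 2: Find a particular solution using extended Euclidean algorithm.
We get h₀ = 8, g₀ = -8.
Check: 18*8 + 17*-8 = 8 = 8 ✓

Step 3: Write the general solution.
h = 8 + (17/1)t = 8 + 17t
g = -8 - (18/1)t = -8 - 18t
for any integer t.

h = 8 + 17t, g = -8 - 18t for integer t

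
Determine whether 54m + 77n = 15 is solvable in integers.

Step 1: Compute gcd(54, 77).
gcd(54, 77) = 1

Step 2: Check divisibility.
Does 1 divide 15? 15 = 1 x 15, so yes.

By the theorem on linear Diophantine equations, 54m + 77n = 15 has integer solutions if and only if gcd(54, 77) divides 15. Since 1 | 15, solutions exist.

Yes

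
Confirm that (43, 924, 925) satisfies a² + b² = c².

Compute a² + b² = 43² + 924² = 1849 + 853776 = 855625
Compute c² = 925² = 855625
Since 855625 = 855625, confirmed.

Yes, it is a Pythagorean triple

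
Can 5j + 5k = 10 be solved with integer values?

Step 1: Compute gcd(5, 5).
gcd(5, 5) = 5

Step 2: Check divisibility.
Does 5 divide 10? 10 = 5 x 2, so yes.

By the theorem on linear Diophantine equations, 5j + 5k = 10 has integer solutions if and only if gcd(5, 5) divides 10. Since 5 | 10, solutions exist.

Yes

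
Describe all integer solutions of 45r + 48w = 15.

Step 1: Compute gcd(45, 48) = 3.
Since 3 divides 15, solutions exist.

Step 2: Find a particular solution using extended Euclidean algorithm.
We get r₀ = -5, w₀ = 5.
Check: 45*-5 + 48*5 = 15 = 15 ✓

Step 3: Write the general solution.
r = -5 + (48/3)t = -5 + 16t
w = 5 - (45/3)t = 5 - 15t
for any integer t.

r = -5 + 16t, w = 5 - 15t for integer t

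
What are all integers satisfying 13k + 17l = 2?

Step 1: Compute gcd(13, 17) = 1.
Since 1 divides 2, solutions exist.

Step 2: Find a particular solution using extended Euclidean algorithm.
We get k₀ = 8, l₀ = -6.
Check: 13*8 + 17*-6 = 2 = 2 ✓

Step 3: Write the general solution.
k = 8 + (17/1)t = 8 + 17t
l = -6 - (13/1)t = -6 - 13t
for any integer t.

k = 8 + 17t, l = -6 - 13t for integer t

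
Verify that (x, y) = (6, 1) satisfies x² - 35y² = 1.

Compute x² = 6² = 36
Compute 35y² = 35·1² = 35·1 = 35
x² - 35y² = 36 - 35 = 1
Since this equals 1, (6, 1) is a solution.

Yes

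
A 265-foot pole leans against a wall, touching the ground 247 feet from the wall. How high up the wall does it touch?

The ladder, wall, and ground form a right triangle with hypotenuse 265 and one leg 247.
By the Pythagorean theorem: h² = 265² - 247² = 70225 - 61009 = 9216
h = √9216 = 96 feet

96 feet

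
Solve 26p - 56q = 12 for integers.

Step 1: Check solvability.
gcd(26, 56) = 2
Since 2 divides 12, solutions exist.

Step 2: Apply extended Euclidean algorithm to find gcd.
We find integers such that 26*x0 + 56*y0 = 2

Step 3: Scale the particular solution.
Multiply by 12/2 = 6:
p = 78, q = 36

Step 4: Verify.
26*(78) - 56*(36) = 12 = 12 ✓

p = 78, q = 36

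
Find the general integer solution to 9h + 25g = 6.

Step 1: Compute gcd(9, 25) = 1.
Since 1 divides 6, solutions exist.

Step 2: Find a particular solution using extended Euclidean algorithm.
We get h₀ = -66, g₀ = 24.
Check: 9*-66 + 25*24 = 6 = 6 ✓

Step 3: Write the general solution.
h = -66 + (25/1)t = -66 + 25t
g = 24 - (9/1)t = 24 - 9t
for any integer t.

h = -66 + 25t, g = 24 - 9t for integer t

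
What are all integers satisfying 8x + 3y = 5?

Step 1: Compute gcd(8, 3) = 1.
Since 1 divides 5, solutions exist.

Step 2: Find a particular solution using extended Euclidean algorithm.
We get x₀ = -5, y₀ = 15.
Check: 8*-5 + 3*15 = 5 = 5 ✓

Step 3: Write the general solution.
x = -5 + (3/1)t = -5 + 3t
y = 15 - (8/1)t = 15 - 8t
for any integer t.

x = -5 + 3t, y = 15 - 8t for integer t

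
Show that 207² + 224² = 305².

Compute a² + b² = 207² + 224² = 42849 + 50176 = 93025
Compute c² = 305² = 93025
Since 93025 = 93025, confirmed.

Yes, it is a Pythagorean triple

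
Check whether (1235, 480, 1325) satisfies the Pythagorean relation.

Compute a² + b²:
1235² + 480² = 1525225 + 230400 = 1755625
Compute c²:
1325² = 1755625
Since 1755625 = 1755625, it is a Pythagorean triple.

Yes, it is a Pythagorean triple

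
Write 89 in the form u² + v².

We need to find integers u, v > 0 such that u² + v² = 89.
Trying u = 5: v² = 89 - 5² = 89 - 25 = 64
v = 8
Check: 5² + 8² = 25 + 64 = 89 ✓

89 = 5² + 8²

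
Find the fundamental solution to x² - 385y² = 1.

We seek the smallest positive integers (x, y) with x² - 385y² = 1, i.e., x² = 385y² + 1.
Try successive y values:
y = 1: x² = 385·1² + 1 = 386, not a perfect square
y = 2: x² = 385·2² + 1 = 1541, not a perfect square
y = 3: x² = 385·3² + 1 = 3466, not a perfect square
... continuing the search (or via continued fractions) ...
y = 4884: x² = 385·4884² + 1 = 9183580561, x = 95831 ✓

Verify: 95831² - 385·4884² = 9183580561 - 9183580560 = 1 ✓

x = 95831, y = 4884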